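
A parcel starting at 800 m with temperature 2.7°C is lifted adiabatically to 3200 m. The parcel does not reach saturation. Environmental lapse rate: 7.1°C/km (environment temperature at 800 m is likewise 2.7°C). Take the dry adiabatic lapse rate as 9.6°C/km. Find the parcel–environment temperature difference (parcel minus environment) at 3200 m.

-6°C (parcel cooler than environment)

Parcel:
  Dry to 3200 m: -9.6 × 2.4 km = -23.04°C, so T = -20.34°C.
Environment:
  Environment to 3200 m: -7.1 × 2.4 km = -17.04°C, so T = -14.34°C.
T_parcel − T_env = -20.34 − (-14.34) = -6°C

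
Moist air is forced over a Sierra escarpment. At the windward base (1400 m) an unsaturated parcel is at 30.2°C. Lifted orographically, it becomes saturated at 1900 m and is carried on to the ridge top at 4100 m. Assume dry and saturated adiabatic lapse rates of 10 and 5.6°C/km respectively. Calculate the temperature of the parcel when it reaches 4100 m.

Dry to 1900 m: -10 × 0.5 km = -5°C, so T = 25.2°C.
Saturated to 4100 m: -5.6 × 2.2 km = -12.32°C, so T = 12.88°C.

12.88°C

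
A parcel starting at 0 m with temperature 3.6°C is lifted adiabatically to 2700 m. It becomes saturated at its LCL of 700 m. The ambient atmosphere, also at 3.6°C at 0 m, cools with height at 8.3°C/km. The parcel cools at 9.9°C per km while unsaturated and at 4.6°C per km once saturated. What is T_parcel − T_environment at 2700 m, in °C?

+6.28°C (parcel warmer than environment)

Parcel:
  From 0 m to 700 m (dry): cools by 9.9 × 0.7 = 6.93°C, giving -3.33°C.
  From 700 m to 2700 m (saturated): cools by 4.6 × 2 = 9.2°C, giving -12.53°C.
Environment:
  From 0 m to 2700 m (environment): cools by 8.3 × 2.7 = 22.41°C, giving -18.81°C.
T_parcel − T_env = -12.53 − (-18.81) = +6.28°C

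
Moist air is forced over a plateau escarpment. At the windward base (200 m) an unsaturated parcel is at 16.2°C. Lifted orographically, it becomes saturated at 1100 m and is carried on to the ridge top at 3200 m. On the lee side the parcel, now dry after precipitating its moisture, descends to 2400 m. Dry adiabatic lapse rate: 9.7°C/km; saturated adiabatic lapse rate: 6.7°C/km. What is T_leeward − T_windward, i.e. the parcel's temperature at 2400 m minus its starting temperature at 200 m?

200 → 1100 m (dry, 9.7°C/km): ΔT = -9.7 × 0.9 = -8.73°C → T = 7.47°C
1100 → 3200 m (saturated, 6.7°C/km): ΔT = -6.7 × 2.1 = -14.07°C → T = -6.6°C
3200 → 2400 m (dry descent, 9.7°C/km): ΔT = +9.7 × 0.8 = +7.76°C → T = 1.16°C
Net change vs windward start: 1.16 − 16.2 = -15.04°C

-15.04°C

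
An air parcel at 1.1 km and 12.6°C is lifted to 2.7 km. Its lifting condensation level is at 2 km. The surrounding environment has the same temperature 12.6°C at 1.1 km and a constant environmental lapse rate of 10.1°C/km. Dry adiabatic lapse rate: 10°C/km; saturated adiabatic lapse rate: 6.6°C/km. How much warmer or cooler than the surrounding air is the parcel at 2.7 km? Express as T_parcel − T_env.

+2.54°C (parcel warmer than environment)

Parcel:
  1100–2000 m, dry: Δz = 0.9 km ⇒ ΔT = -9°C; T = 3.6°C
  2000–2700 m, saturated: Δz = 0.7 km ⇒ ΔT = -4.62°C; T = -1.02°C
Environment:
  1100–2700 m, environment: Δz = 1.6 km ⇒ ΔT = -16.16°C; T = -3.56°C
T_parcel − T_env = -1.02 − (-3.56) = +2.54°C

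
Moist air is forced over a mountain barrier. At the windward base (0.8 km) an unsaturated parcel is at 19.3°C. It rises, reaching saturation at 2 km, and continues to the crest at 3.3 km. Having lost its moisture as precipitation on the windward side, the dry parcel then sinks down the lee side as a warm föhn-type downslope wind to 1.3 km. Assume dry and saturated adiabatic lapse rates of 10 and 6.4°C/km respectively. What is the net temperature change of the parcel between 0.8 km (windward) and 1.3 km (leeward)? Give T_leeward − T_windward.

-0.32°C

800 → 2000 m (dry, 10°C/km): ΔT = -10 × 1.2 = -12°C → T = 7.3°C
2000 → 3300 m (saturated, 6.4°C/km): ΔT = -6.4 × 1.3 = -8.32°C → T = -1.02°C
3300 → 1300 m (dry descent, 10°C/km): ΔT = +10 × 2 = +20°C → T = 18.98°C
Net change vs windward start: 18.98 − 19.3 = -0.32°C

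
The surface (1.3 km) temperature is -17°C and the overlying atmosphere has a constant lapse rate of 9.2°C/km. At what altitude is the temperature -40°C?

Height above start = (-17 − (-40)) / 9.2 = 2.5 km
Altitude = 1300 m + 2500 m = 3800 m

3.8 km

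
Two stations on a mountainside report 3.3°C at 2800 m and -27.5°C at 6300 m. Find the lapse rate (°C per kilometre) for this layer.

8.8°C/km

Γ = −ΔT/Δz = (3.3 − (-27.5)) / (6300 − 2800) m
  = 30.8°C / 3.5 km = 8.8°C/km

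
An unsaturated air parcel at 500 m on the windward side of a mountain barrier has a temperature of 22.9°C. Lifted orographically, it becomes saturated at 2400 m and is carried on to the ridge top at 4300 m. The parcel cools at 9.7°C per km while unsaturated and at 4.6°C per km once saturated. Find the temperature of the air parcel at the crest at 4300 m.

500–2400 m, dry: Δz = 1.9 km ⇒ ΔT = -18.43°C; T = 4.47°C
2400–4300 m, saturated: Δz = 1.9 km ⇒ ΔT = -8.74°C; T = -4.27°C

-4.27°C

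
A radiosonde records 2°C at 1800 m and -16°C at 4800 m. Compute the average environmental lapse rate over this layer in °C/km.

Γ = −ΔT/Δz = (2 − (-16)) / (4800 − 1800) m
  = 18°C / 3 km = 6°C/km

6°C/km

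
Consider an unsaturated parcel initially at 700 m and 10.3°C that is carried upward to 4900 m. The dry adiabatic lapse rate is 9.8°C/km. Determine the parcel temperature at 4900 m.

Dry adiabatic to 4900 m: -9.8 × 4.2 km = -41.16°C, so T = -30.86°C.

-30.86°C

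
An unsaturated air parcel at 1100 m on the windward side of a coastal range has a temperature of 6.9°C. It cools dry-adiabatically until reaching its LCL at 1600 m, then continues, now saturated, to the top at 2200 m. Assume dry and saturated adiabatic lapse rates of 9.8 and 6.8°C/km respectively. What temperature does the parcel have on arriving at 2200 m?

1100–1600 m, dry: Δz = 0.5 km ⇒ ΔT = -4.9°C; T = 2°C
1600–2200 m, saturated: Δz = 0.6 km ⇒ ΔT = -4.08°C; T = -2.08°C

-2.08°C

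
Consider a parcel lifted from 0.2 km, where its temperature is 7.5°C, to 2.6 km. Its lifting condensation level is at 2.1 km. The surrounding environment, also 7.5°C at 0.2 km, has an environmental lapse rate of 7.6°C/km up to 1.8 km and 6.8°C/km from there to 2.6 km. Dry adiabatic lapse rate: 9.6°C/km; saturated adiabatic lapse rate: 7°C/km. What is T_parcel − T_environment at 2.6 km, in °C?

Parcel:
  From 200 m to 2100 m (dry): cools by 9.6 × 1.9 = 18.24°C, giving -10.74°C.
  From 2100 m to 2600 m (saturated): cools by 7 × 0.5 = 3.5°C, giving -14.24°C.
Environment:
  From 200 m to 1800 m (environment, lower layer): cools by 7.6 × 1.6 = 12.16°C, giving -4.66°C.
  From 1800 m to 2600 m (environment, upper layer): cools by 6.8 × 0.8 = 5.44°C, giving -10.1°C.
T_parcel − T_env = -14.24 − (-10.1) = -4.14°C

-4.14°C (parcel cooler than environment)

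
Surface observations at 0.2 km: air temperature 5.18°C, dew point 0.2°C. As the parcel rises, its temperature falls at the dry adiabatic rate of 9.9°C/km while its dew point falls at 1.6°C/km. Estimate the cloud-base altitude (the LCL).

T and T_d converge at 9.9 − 1.6 = 8.3°C per km
Height above start = (5.18 − 0.2) / 8.3 = 0.6 km
LCL altitude = 200 m + 600 m = 800 m

0.8 km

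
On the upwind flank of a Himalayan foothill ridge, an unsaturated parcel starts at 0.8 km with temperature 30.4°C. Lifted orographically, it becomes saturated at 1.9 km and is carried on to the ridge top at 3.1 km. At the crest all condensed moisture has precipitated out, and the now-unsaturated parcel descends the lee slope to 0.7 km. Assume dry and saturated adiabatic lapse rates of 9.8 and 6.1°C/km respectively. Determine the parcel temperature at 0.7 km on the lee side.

From 800 m to 1900 m (dry): cools by 9.8 × 1.1 = 10.78°C, giving 19.62°C.
From 1900 m to 3100 m (saturated): cools by 6.1 × 1.2 = 7.32°C, giving 12.3°C.
From 3100 m to 700 m (dry descent): warms by 9.8 × 2.4 = 23.52°C, giving 35.82°C.

35.82°C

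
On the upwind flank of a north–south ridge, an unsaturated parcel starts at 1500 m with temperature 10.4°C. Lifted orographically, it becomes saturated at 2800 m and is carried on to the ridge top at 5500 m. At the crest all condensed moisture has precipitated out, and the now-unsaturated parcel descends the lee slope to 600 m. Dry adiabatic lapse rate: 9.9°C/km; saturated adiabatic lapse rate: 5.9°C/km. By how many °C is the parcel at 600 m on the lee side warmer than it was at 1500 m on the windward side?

+19.71°C

Dry to 2800 m: -9.9 × 1.3 km = -12.87°C, so T = -2.47°C.
Saturated to 5500 m: -5.9 × 2.7 km = -15.93°C, so T = -18.4°C.
Dry descent to 600 m: +9.9 × 4.9 km = +48.51°C, so T = 30.11°C.
Net change vs windward start: 30.11 − 10.4 = +19.71°C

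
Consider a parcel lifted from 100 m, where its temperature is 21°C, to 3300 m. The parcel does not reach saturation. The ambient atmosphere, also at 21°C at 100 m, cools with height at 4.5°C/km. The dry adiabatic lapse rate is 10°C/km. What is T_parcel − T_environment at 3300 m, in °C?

Parcel:
  From 100 m to 3300 m (dry): cools by 10 × 3.2 = 32°C, giving -11°C.
Environment:
  From 100 m to 3300 m (environment): cools by 4.5 × 3.2 = 14.4°C, giving 6.6°C.
T_parcel − T_env = -11 − 6.6 = -17.6°C

-17.6°C (parcel cooler than environment)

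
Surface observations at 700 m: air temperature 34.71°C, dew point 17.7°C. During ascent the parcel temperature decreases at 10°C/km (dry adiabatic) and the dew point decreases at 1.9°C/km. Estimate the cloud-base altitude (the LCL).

2800 m

T and T_d converge at 10 − 1.9 = 8.1°C per km
Height above start = (34.71 − 17.7) / 8.1 = 2.1 km
LCL altitude = 700 m + 2100 m = 2800 m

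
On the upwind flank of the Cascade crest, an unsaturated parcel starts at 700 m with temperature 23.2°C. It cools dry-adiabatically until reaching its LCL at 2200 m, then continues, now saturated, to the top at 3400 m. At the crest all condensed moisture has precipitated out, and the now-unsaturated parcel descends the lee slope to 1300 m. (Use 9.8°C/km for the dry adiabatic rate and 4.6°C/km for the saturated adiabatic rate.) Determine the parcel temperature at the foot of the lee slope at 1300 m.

23.56°C

Dry to 2200 m: -9.8 × 1.5 km = -14.7°C, so T = 8.5°C.
Saturated to 3400 m: -4.6 × 1.2 km = -5.52°C, so T = 2.98°C.
Dry descent to 1300 m: +9.8 × 2.1 km = +20.58°C, so T = 23.56°C.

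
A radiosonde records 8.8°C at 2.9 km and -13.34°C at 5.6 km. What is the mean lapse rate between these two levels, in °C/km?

Γ = −ΔT/Δz = (8.8 − (-13.34)) / (5600 − 2900) m
  = 22.14°C / 2.7 km = 8.2°C/km

8.2°C/km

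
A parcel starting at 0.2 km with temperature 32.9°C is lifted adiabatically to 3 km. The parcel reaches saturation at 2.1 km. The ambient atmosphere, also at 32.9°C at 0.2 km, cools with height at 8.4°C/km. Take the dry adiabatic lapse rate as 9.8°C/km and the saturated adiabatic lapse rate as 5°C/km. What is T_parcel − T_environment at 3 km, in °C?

Parcel:
  200 → 2100 m (dry, 9.8°C/km): ΔT = -9.8 × 1.9 = -18.62°C → T = 14.28°C
  2100 → 3000 m (saturated, 5°C/km): ΔT = -5 × 0.9 = -4.5°C → T = 9.78°C
Environment:
  200 → 3000 m (environment, 8.4°C/km): ΔT = -8.4 × 2.8 = -23.52°C → T = 9.38°C
T_parcel − T_env = 9.78 − 9.38 = +0.4°C

+0.4°C (parcel warmer than environment)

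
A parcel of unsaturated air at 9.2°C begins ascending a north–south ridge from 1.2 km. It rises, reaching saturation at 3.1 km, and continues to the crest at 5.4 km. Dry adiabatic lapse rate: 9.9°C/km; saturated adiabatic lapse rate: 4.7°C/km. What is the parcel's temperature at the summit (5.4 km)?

1200–3100 m, dry: Δz = 1.9 km ⇒ ΔT = -18.81°C; T = -9.61°C
3100–5400 m, saturated: Δz = 2.3 km ⇒ ΔT = -10.81°C; T = -20.42°C

-20.42°C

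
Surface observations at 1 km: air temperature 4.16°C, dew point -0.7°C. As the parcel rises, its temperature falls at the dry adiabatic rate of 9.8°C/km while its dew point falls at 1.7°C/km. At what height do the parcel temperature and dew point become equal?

1.6 km

T and T_d converge at 9.8 − 1.7 = 8.1°C per km
Height above start = (4.16 − (-0.7)) / 8.1 = 0.6 km
LCL altitude = 1000 m + 600 m = 1600 m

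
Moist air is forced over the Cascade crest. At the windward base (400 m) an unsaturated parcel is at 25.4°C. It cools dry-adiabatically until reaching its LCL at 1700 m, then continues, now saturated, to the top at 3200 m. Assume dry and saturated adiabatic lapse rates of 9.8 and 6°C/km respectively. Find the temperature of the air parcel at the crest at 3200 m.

400 → 1700 m (dry, 9.8°C/km): ΔT = -9.8 × 1.3 = -12.74°C → T = 12.66°C
1700 → 3200 m (saturated, 6°C/km): ΔT = -6 × 1.5 = -9°C → T = 3.66°C

3.66°C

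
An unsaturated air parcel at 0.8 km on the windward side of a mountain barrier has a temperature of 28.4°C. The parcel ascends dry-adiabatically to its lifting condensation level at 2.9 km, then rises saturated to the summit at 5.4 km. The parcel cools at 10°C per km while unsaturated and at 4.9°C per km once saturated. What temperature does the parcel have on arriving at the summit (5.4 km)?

-4.85°C

800 → 2900 m (dry, 10°C/km): ΔT = -10 × 2.1 = -21°C → T = 7.4°C
2900 → 5400 m (saturated, 4.9°C/km): ΔT = -4.9 × 2.5 = -12.25°C → T = -4.85°C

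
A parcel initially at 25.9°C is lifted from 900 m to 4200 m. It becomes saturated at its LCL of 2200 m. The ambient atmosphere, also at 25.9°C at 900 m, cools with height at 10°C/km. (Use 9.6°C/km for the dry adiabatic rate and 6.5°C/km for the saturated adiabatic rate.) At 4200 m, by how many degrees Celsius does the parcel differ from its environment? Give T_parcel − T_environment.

+7.52°C (parcel warmer than environment)

Parcel:
  900 → 2200 m (dry, 9.6°C/km): ΔT = -9.6 × 1.3 = -12.48°C → T = 13.42°C
  2200 → 4200 m (saturated, 6.5°C/km): ΔT = -6.5 × 2 = -13°C → T = 0.42°C
Environment:
  900 → 4200 m (environment, 10°C/km): ΔT = -10 × 3.3 = -33°C → T = -7.1°C
T_parcel − T_env = 0.42 − (-7.1) = +7.52°C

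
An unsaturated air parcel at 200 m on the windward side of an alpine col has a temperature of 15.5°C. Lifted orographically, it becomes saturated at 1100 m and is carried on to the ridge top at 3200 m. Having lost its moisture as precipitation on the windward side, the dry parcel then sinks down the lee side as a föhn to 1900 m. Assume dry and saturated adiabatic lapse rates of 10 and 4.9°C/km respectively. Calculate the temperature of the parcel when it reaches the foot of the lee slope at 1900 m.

200–1100 m, dry: Δz = 0.9 km ⇒ ΔT = -9°C; T = 6.5°C
1100–3200 m, saturated: Δz = 2.1 km ⇒ ΔT = -10.29°C; T = -3.79°C
3200–1900 m, dry descent: Δz = 1.3 km ⇒ ΔT = +13°C; T = 9.21°C

9.21°C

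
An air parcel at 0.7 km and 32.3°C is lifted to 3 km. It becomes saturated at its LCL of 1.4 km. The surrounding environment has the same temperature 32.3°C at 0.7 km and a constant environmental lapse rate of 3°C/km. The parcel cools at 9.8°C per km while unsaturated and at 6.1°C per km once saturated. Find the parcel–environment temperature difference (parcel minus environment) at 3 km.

Parcel:
  From 700 m to 1400 m (dry): cools by 9.8 × 0.7 = 6.86°C, giving 25.44°C.
  From 1400 m to 3000 m (saturated): cools by 6.1 × 1.6 = 9.76°C, giving 15.68°C.
Environment:
  From 700 m to 3000 m (environment): cools by 3 × 2.3 = 6.9°C, giving 25.4°C.
T_parcel − T_env = 15.68 − 25.4 = -9.72°C

-9.72°C (parcel cooler than environment)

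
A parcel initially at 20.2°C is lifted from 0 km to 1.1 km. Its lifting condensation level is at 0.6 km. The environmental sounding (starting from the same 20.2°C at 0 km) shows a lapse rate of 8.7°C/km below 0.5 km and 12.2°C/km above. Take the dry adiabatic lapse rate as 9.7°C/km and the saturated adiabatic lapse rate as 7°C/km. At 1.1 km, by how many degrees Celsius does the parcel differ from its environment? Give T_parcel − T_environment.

Parcel:
  Dry to 600 m: -9.7 × 0.6 km = -5.82°C, so T = 14.38°C.
  Saturated to 1100 m: -7 × 0.5 km = -3.5°C, so T = 10.88°C.
Environment:
  Environment, lower layer to 500 m: -8.7 × 0.5 km = -4.35°C, so T = 15.85°C.
  Environment, upper layer to 1100 m: -12.2 × 0.6 km = -7.32°C, so T = 8.53°C.
T_parcel − T_env = 10.88 − 8.53 = +2.35°C

+2.35°C (parcel warmer than environment)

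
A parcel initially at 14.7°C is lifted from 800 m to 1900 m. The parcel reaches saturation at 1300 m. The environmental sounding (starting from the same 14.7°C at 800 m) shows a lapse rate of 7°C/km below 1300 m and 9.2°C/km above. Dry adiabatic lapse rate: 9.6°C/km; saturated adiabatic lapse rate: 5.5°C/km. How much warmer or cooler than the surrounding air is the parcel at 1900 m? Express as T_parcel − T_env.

Parcel:
  800 → 1300 m (dry, 9.6°C/km): ΔT = -9.6 × 0.5 = -4.8°C → T = 9.9°C
  1300 → 1900 m (saturated, 5.5°C/km): ΔT = -5.5 × 0.6 = -3.3°C → T = 6.6°C
Environment:
  800 → 1300 m (environment, lower layer, 7°C/km): ΔT = -7 × 0.5 = -3.5°C → T = 11.2°C
  1300 → 1900 m (environment, upper layer, 9.2°C/km): ΔT = -9.2 × 0.6 = -5.52°C → T = 5.68°C
T_parcel − T_env = 6.6 − 5.68 = +0.92°C

+0.92°C (parcel warmer than environment)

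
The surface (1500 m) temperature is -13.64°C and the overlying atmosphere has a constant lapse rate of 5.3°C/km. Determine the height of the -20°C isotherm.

Height above start = (-13.64 − (-20)) / 5.3 = 1.2 km
Altitude = 1500 m + 1200 m = 2700 m

2700 m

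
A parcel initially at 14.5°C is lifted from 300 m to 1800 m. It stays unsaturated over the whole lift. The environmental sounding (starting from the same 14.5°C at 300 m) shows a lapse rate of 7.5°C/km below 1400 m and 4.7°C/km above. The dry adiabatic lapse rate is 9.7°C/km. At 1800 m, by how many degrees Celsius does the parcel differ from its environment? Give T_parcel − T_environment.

Parcel:
  300 → 1800 m (dry, 9.7°C/km): ΔT = -9.7 × 1.5 = -14.55°C → T = -0.05°C
Environment:
  300 → 1400 m (environment, lower layer, 7.5°C/km): ΔT = -7.5 × 1.1 = -8.25°C → T = 6.25°C
  1400 → 1800 m (environment, upper layer, 4.7°C/km): ΔT = -4.7 × 0.4 = -1.88°C → T = 4.37°C
T_parcel − T_env = -0.05 − 4.37 = -4.42°C

-4.42°C (parcel cooler than environment)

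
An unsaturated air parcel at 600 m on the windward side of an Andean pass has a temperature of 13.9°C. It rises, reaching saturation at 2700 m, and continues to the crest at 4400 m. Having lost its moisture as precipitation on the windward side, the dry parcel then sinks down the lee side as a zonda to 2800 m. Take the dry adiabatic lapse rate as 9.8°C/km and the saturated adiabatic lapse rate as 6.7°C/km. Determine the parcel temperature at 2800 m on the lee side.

600–2700 m, dry: Δz = 2.1 km ⇒ ΔT = -20.58°C; T = -6.68°C
2700–4400 m, saturated: Δz = 1.7 km ⇒ ΔT = -11.39°C; T = -18.07°C
4400–2800 m, dry descent: Δz = 1.6 km ⇒ ΔT = +15.68°C; T = -2.39°C

-2.39°C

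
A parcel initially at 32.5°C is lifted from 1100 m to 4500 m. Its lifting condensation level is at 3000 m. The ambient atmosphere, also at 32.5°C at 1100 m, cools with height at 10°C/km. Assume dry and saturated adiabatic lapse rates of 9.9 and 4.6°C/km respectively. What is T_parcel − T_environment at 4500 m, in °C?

Parcel:
  1100 → 3000 m (dry, 9.9°C/km): ΔT = -9.9 × 1.9 = -18.81°C → T = 13.69°C
  3000 → 4500 m (saturated, 4.6°C/km): ΔT = -4.6 × 1.5 = -6.9°C → T = 6.79°C
Environment:
  1100 → 4500 m (environment, 10°C/km): ΔT = -10 × 3.4 = -34°C → T = -1.5°C
T_parcel − T_env = 6.79 − (-1.5) = +8.29°C

+8.29°C (parcel warmer than environment)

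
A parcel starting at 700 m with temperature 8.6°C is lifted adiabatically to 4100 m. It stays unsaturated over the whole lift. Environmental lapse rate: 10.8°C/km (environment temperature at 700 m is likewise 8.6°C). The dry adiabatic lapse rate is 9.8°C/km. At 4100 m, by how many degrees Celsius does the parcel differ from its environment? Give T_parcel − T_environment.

+3.4°C (parcel warmer than environment)

Parcel:
  700–4100 m, dry: Δz = 3.4 km ⇒ ΔT = -33.32°C; T = -24.72°C
Environment:
  700–4100 m, environment: Δz = 3.4 km ⇒ ΔT = -36.72°C; T = -28.12°C
T_parcel − T_env = -24.72 − (-28.12) = +3.4°C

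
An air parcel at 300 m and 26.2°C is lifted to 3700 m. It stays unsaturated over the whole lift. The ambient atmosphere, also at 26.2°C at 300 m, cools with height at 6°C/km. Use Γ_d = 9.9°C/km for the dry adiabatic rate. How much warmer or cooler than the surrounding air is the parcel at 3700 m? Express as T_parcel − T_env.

-13.26°C (parcel cooler than environment)

Parcel:
  From 300 m to 3700 m (dry): cools by 9.9 × 3.4 = 33.66°C, giving -7.46°C.
Environment:
  From 300 m to 3700 m (environment): cools by 6 × 3.4 = 20.4°C, giving 5.8°C.
T_parcel − T_env = -7.46 − 5.8 = -13.26°C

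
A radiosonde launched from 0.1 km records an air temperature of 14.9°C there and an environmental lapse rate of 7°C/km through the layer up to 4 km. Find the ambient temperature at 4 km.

-12.4°C

Environmental to 4000 m: -7 × 3.9 km = -27.3°C, so T = -12.4°C.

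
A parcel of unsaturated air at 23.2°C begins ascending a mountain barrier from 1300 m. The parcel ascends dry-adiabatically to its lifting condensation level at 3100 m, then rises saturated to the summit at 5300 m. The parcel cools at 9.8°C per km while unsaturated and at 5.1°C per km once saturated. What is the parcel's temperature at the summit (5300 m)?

-5.66°C

1300 → 3100 m (dry, 9.8°C/km): ΔT = -9.8 × 1.8 = -17.64°C → T = 5.56°C
3100 → 5300 m (saturated, 5.1°C/km): ΔT = -5.1 × 2.2 = -11.22°C → T = -5.66°C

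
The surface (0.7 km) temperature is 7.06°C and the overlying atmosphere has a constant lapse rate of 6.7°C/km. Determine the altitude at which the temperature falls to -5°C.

Height above start = (7.06 − (-5)) / 6.7 = 1.8 km
Altitude = 700 m + 1800 m = 2500 m

2.5 km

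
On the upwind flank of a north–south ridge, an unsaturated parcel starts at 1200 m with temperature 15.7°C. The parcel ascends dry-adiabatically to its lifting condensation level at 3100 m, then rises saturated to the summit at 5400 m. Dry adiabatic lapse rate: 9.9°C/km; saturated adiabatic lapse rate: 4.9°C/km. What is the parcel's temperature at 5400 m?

-14.38°C

1200 → 3100 m (dry, 9.9°C/km): ΔT = -9.9 × 1.9 = -18.81°C → T = -3.11°C
3100 → 5400 m (saturated, 4.9°C/km): ΔT = -4.9 × 2.3 = -11.27°C → T = -14.38°C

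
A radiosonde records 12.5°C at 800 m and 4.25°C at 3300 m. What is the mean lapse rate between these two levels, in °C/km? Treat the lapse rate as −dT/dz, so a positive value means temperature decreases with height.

3.3°C/km

Γ = −ΔT/Δz = (12.5 − 4.25) / (3300 − 800) m
  = 8.25°C / 2.5 km = 3.3°C/km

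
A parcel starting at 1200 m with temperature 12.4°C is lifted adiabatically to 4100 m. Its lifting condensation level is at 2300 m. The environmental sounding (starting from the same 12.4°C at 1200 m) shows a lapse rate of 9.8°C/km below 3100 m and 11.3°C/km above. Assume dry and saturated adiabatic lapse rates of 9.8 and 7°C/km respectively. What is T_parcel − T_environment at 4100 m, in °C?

+6.54°C (parcel warmer than environment)

Parcel:
  Dry to 2300 m: -9.8 × 1.1 km = -10.78°C, so T = 1.62°C.
  Saturated to 4100 m: -7 × 1.8 km = -12.6°C, so T = -10.98°C.
Environment:
  Environment, lower layer to 3100 m: -9.8 × 1.9 km = -18.62°C, so T = -6.22°C.
  Environment, upper layer to 4100 m: -11.3 × 1 km = -11.3°C, so T = -17.52°C.
T_parcel − T_env = -10.98 − (-17.52) = +6.54°C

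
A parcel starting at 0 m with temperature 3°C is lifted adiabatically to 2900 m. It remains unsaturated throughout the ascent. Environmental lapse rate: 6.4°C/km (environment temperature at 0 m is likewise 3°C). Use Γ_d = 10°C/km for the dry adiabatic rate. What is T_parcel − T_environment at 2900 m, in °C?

-10.44°C (parcel cooler than environment)

Parcel:
  0–2900 m, dry: Δz = 2.9 km ⇒ ΔT = -29°C; T = -26°C
Environment:
  0–2900 m, environment: Δz = 2.9 km ⇒ ΔT = -18.56°C; T = -15.56°C
T_parcel − T_env = -26 − (-15.56) = -10.44°C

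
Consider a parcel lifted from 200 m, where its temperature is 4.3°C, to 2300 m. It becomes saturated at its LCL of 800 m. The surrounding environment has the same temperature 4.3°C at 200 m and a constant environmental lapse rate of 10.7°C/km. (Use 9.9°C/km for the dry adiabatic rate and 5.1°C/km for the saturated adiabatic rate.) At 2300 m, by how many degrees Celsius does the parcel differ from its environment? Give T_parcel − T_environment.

Parcel:
  Dry to 800 m: -9.9 × 0.6 km = -5.94°C, so T = -1.64°C.
  Saturated to 2300 m: -5.1 × 1.5 km = -7.65°C, so T = -9.29°C.
Environment:
  Environment to 2300 m: -10.7 × 2.1 km = -22.47°C, so T = -18.17°C.
T_parcel − T_env = -9.29 − (-18.17) = +8.88°C

+8.88°C (parcel warmer than environment)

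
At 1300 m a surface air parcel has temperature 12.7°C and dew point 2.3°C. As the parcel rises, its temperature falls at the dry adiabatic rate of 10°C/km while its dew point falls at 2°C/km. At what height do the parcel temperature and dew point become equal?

2600 m

T and T_d converge at 10 − 2 = 8°C per km
Height above start = (12.7 − 2.3) / 8 = 1.3 km
LCL altitude = 1300 m + 1300 m = 2600 m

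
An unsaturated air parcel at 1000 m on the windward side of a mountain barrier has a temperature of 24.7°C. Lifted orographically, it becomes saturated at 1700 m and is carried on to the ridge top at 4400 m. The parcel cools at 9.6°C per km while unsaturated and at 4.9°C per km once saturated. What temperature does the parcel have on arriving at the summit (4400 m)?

4.75°C

Dry to 1700 m: -9.6 × 0.7 km = -6.72°C, so T = 17.98°C.
Saturated to 4400 m: -4.9 × 2.7 km = -13.23°C, so T = 4.75°C.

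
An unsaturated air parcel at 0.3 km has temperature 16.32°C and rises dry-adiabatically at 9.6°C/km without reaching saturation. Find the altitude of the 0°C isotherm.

2 km

Height above start = (16.32 − 0) / 9.6 = 1.7 km
Altitude = 300 m + 1700 m = 2000 m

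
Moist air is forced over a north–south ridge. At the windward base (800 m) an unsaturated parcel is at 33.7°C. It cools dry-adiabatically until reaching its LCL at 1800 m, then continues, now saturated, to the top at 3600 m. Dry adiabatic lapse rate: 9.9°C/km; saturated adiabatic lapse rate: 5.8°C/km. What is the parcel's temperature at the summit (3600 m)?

13.36°C

Dry to 1800 m: -9.9 × 1 km = -9.9°C, so T = 23.8°C.
Saturated to 3600 m: -5.8 × 1.8 km = -10.44°C, so T = 13.36°C.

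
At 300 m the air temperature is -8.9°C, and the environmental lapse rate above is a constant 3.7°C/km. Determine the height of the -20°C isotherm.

Height above start = (-8.9 − (-20)) / 3.7 = 3 km
Altitude = 300 m + 3000 m = 3300 m

3300 m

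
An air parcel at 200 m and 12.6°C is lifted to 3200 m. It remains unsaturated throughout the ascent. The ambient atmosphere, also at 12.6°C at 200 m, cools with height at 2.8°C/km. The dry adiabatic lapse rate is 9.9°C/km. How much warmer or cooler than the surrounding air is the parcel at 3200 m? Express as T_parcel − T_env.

Parcel:
  200–3200 m, dry: Δz = 3 km ⇒ ΔT = -29.7°C; T = -17.1°C
Environment:
  200–3200 m, environment: Δz = 3 km ⇒ ΔT = -8.4°C; T = 4.2°C
T_parcel − T_env = -17.1 − 4.2 = -21.3°C

-21.3°C (parcel cooler than environment)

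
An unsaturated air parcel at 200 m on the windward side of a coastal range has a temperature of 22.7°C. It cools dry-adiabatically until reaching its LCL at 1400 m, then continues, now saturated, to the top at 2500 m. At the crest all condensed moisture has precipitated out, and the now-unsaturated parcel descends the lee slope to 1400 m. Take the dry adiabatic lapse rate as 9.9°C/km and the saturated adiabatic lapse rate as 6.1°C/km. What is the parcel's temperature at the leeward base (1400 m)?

15°C

200 → 1400 m (dry, 9.9°C/km): ΔT = -9.9 × 1.2 = -11.88°C → T = 10.82°C
1400 → 2500 m (saturated, 6.1°C/km): ΔT = -6.1 × 1.1 = -6.71°C → T = 4.11°C
2500 → 1400 m (dry descent, 9.9°C/km): ΔT = +9.9 × 1.1 = +10.89°C → T = 15°C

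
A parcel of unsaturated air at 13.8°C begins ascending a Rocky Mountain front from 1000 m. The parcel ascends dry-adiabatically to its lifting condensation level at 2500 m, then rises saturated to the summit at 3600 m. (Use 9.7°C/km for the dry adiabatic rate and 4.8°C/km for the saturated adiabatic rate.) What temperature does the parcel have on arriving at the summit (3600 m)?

From 1000 m to 2500 m (dry): cools by 9.7 × 1.5 = 14.55°C, giving -0.75°C.
From 2500 m to 3600 m (saturated): cools by 4.8 × 1.1 = 5.28°C, giving -6.03°C.

-6.03°C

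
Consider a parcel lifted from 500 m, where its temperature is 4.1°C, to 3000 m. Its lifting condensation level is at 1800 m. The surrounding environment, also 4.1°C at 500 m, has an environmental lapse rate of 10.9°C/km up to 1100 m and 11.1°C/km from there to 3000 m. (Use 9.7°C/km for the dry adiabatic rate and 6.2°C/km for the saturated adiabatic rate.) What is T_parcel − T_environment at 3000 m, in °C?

Parcel:
  From 500 m to 1800 m (dry): cools by 9.7 × 1.3 = 12.61°C, giving -8.51°C.
  From 1800 m to 3000 m (saturated): cools by 6.2 × 1.2 = 7.44°C, giving -15.95°C.
Environment:
  From 500 m to 1100 m (environment, lower layer): cools by 10.9 × 0.6 = 6.54°C, giving -2.44°C.
  From 1100 m to 3000 m (environment, upper layer): cools by 11.1 × 1.9 = 21.09°C, giving -23.53°C.
T_parcel − T_env = -15.95 − (-23.53) = +7.58°C

+7.58°C (parcel warmer than environment)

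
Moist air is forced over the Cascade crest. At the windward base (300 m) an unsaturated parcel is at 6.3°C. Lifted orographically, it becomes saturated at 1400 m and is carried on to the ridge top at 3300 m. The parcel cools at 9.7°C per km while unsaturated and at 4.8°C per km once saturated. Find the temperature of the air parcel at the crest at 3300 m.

-13.49°C

From 300 m to 1400 m (dry): cools by 9.7 × 1.1 = 10.67°C, giving -4.37°C.
From 1400 m to 3300 m (saturated): cools by 4.8 × 1.9 = 9.12°C, giving -13.49°C.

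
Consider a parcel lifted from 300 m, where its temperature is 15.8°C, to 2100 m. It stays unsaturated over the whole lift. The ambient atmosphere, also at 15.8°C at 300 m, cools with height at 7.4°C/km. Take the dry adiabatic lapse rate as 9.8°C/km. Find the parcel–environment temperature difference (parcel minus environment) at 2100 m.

-4.32°C (parcel cooler than environment)

Parcel:
  300–2100 m, dry: Δz = 1.8 km ⇒ ΔT = -17.64°C; T = -1.84°C
Environment:
  300–2100 m, environment: Δz = 1.8 km ⇒ ΔT = -13.32°C; T = 2.48°C
T_parcel − T_env = -1.84 − 2.48 = -4.32°C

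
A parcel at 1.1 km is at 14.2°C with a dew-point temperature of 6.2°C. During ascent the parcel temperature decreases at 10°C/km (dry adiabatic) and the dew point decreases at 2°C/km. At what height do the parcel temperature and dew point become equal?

T and T_d converge at 10 − 2 = 8°C per km
Height above start = (14.2 − 6.2) / 8 = 1 km
LCL altitude = 1100 m + 1000 m = 2100 m

2.1 km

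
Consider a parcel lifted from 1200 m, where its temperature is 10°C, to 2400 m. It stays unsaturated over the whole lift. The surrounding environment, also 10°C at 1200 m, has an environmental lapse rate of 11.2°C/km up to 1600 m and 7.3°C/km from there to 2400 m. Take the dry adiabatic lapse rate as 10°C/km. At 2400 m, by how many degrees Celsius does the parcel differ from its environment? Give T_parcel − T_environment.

Parcel:
  1200 → 2400 m (dry, 10°C/km): ΔT = -10 × 1.2 = -12°C → T = -2°C
Environment:
  1200 → 1600 m (environment, lower layer, 11.2°C/km): ΔT = -11.2 × 0.4 = -4.48°C → T = 5.52°C
  1600 → 2400 m (environment, upper layer, 7.3°C/km): ΔT = -7.3 × 0.8 = -5.84°C → T = -0.32°C
T_parcel − T_env = -2 − (-0.32) = -1.68°C

-1.68°C (parcel cooler than environment)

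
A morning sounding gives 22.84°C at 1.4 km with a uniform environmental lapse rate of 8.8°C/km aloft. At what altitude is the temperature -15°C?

5.7 km

Height above start = (22.84 − (-15)) / 8.8 = 4.3 km
Altitude = 1400 m + 4300 m = 5700 m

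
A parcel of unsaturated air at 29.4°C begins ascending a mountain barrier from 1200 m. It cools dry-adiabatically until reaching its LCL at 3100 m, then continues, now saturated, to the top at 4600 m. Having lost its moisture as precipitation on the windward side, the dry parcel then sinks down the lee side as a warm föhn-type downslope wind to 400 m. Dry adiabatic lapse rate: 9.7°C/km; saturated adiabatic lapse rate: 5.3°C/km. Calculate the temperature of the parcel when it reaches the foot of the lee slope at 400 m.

43.76°C

1200–3100 m, dry: Δz = 1.9 km ⇒ ΔT = -18.43°C; T = 10.97°C
3100–4600 m, saturated: Δz = 1.5 km ⇒ ΔT = -7.95°C; T = 3.02°C
4600–400 m, dry descent: Δz = 4.2 km ⇒ ΔT = +40.74°C; T = 43.76°C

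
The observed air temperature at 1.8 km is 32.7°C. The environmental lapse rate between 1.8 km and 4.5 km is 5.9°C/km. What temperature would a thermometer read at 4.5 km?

16.77°C

1800 → 4500 m (environmental, 5.9°C/km): ΔT = -5.9 × 2.7 = -15.93°C → T = 16.77°C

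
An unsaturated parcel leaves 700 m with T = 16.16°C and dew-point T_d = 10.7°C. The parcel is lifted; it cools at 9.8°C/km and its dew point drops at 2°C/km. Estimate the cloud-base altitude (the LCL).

1400 m

T and T_d converge at 9.8 − 2 = 7.8°C per km
Height above start = (16.16 − 10.7) / 7.8 = 0.7 km
LCL altitude = 700 m + 700 m = 1400 m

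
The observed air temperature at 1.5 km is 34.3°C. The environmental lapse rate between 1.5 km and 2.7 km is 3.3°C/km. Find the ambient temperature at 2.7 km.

30.34°C

1500 → 2700 m (environmental, 3.3°C/km): ΔT = -3.3 × 1.2 = -3.96°C → T = 30.34°C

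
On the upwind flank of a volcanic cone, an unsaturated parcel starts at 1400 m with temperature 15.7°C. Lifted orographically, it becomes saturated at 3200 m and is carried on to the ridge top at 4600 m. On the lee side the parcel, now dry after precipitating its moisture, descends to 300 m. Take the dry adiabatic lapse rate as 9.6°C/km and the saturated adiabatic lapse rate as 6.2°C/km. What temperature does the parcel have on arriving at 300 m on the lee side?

31.02°C

From 1400 m to 3200 m (dry): cools by 9.6 × 1.8 = 17.28°C, giving -1.58°C.
From 3200 m to 4600 m (saturated): cools by 6.2 × 1.4 = 8.68°C, giving -10.26°C.
From 4600 m to 300 m (dry descent): warms by 9.6 × 4.3 = 41.28°C, giving 31.02°C.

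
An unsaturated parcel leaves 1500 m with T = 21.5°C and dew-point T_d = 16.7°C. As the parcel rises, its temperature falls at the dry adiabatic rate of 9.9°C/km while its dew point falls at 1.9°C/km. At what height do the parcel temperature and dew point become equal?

2100 m

T and T_d converge at 9.9 − 1.9 = 8°C per km
Height above start = (21.5 − 16.7) / 8 = 0.6 km
LCL altitude = 1500 m + 600 m = 2100 m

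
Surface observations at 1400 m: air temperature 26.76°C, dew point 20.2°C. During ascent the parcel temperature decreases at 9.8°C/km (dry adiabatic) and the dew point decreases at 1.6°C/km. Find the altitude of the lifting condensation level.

T and T_d converge at 9.8 − 1.6 = 8.2°C per km
Height above start = (26.76 − 20.2) / 8.2 = 0.8 km
LCL altitude = 1400 m + 800 m = 2200 m

2200 m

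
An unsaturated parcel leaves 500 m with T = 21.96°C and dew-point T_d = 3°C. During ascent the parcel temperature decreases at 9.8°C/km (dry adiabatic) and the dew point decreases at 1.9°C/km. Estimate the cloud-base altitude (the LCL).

T and T_d converge at 9.8 − 1.9 = 7.9°C per km
Height above start = (21.96 − 3) / 7.9 = 2.4 km
LCL altitude = 500 m + 2400 m = 2900 m

2900 m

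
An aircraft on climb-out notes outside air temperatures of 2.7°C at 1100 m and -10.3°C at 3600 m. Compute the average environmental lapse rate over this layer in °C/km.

5.2°C/km

Γ = −ΔT/Δz = (2.7 − (-10.3)) / (3600 − 1100) m
  = 13°C / 2.5 km = 5.2°C/km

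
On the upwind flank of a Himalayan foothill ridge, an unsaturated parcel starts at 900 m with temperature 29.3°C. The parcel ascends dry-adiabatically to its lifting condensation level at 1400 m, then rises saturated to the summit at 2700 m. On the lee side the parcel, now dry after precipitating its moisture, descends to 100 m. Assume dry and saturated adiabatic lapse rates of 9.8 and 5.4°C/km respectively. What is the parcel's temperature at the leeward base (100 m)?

900–1400 m, dry: Δz = 0.5 km ⇒ ΔT = -4.9°C; T = 24.4°C
1400–2700 m, saturated: Δz = 1.3 km ⇒ ΔT = -7.02°C; T = 17.38°C
2700–100 m, dry descent: Δz = 2.6 km ⇒ ΔT = +25.48°C; T = 42.86°C

42.86°C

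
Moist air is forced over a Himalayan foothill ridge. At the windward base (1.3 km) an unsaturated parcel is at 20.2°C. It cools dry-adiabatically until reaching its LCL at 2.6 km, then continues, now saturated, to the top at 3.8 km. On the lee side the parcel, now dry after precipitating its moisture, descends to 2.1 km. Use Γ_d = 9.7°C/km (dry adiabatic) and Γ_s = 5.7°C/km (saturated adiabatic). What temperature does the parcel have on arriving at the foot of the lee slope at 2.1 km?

17.24°C

Dry to 2600 m: -9.7 × 1.3 km = -12.61°C, so T = 7.59°C.
Saturated to 3800 m: -5.7 × 1.2 km = -6.84°C, so T = 0.75°C.
Dry descent to 2100 m: +9.7 × 1.7 km = +16.49°C, so T = 17.24°C.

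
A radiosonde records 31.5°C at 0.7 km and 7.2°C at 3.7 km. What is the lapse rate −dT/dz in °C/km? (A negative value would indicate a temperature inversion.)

8.1°C/km

Γ = −ΔT/Δz = (31.5 − 7.2) / (3700 − 700) m
  = 24.3°C / 3 km = 8.1°C/km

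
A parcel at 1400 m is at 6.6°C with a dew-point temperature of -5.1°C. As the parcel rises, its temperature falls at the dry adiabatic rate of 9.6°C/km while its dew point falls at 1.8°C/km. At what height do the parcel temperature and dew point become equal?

T and T_d converge at 9.6 − 1.8 = 7.8°C per km
Height above start = (6.6 − (-5.1)) / 7.8 = 1.5 km
LCL altitude = 1400 m + 1500 m = 2900 m

2900 m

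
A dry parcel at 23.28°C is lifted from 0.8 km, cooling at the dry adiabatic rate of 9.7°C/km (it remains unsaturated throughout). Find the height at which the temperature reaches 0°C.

3.2 km

Height above start = (23.28 − 0) / 9.7 = 2.4 km
Altitude = 800 m + 2400 m = 3200 m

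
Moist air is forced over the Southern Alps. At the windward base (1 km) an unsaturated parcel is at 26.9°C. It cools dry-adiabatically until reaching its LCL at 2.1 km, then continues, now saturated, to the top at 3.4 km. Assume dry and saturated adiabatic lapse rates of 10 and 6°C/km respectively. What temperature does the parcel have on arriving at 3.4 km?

1000 → 2100 m (dry, 10°C/km): ΔT = -10 × 1.1 = -11°C → T = 15.9°C
2100 → 3400 m (saturated, 6°C/km): ΔT = -6 × 1.3 = -7.8°C → T = 8.1°C

8.1°C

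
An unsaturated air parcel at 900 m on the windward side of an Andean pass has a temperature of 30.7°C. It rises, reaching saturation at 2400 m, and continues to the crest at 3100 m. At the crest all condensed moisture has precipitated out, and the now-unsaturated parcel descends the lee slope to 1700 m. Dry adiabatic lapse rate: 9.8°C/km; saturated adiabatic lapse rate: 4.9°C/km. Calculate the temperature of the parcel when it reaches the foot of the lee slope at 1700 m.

Dry to 2400 m: -9.8 × 1.5 km = -14.7°C, so T = 16°C.
Saturated to 3100 m: -4.9 × 0.7 km = -3.43°C, so T = 12.57°C.
Dry descent to 1700 m: +9.8 × 1.4 km = +13.72°C, so T = 26.29°C.

26.29°C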